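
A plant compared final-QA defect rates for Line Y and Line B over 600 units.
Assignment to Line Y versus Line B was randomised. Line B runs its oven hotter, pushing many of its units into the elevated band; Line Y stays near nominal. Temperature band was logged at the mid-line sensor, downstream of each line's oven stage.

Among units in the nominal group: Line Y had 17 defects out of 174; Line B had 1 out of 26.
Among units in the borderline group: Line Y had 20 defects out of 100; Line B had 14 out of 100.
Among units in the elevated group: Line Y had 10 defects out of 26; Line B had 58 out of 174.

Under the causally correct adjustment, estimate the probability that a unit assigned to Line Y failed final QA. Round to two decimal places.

The stratified and pooled comparisons disagree (Line B wins within each in-process temperature band; Line Y wins overall), so the answer turns on the causal role of in-process temperature band.
Because the line influences in-process temperature band, in-process temperature band is a post-treatment mediator, not a confounder. Stratifying on it would bias the estimate; the causal effect is the crude pooled difference.
So P(outcome | do(Line Y)) is just the pooled rate for Line Y: 47/300 = 0.157.

0.16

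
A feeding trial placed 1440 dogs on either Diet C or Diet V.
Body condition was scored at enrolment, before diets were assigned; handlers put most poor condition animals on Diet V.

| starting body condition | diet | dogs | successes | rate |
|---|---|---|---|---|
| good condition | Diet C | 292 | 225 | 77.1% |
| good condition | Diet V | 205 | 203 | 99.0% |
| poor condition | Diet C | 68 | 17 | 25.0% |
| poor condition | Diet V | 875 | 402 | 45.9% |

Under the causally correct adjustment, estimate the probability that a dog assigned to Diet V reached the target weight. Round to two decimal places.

Within every starting body condition level Diet V has the higher rate, yet pooled Diet C does — Simpson's reversal.
Since starting body condition is a pre-existing factor (not a product of the diet) and it affects the outcome on its own, it is a confounder. The stratified rates, not the pooled rate, identify the causal effect.
Standardising Diet V to the population starting body condition mix: 0.345·203/205 + 0.655·402/875 = 0.643.

0.64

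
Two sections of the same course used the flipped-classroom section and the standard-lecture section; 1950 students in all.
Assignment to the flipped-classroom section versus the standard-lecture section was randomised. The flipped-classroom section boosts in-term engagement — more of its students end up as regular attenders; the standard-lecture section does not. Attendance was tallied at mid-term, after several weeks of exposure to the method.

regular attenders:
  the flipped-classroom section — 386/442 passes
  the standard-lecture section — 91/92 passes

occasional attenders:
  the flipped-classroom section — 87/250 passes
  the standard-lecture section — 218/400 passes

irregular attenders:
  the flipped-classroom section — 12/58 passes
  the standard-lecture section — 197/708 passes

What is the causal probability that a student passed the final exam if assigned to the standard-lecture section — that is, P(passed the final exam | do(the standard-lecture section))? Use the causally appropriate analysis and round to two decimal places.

0.42

Mid-term attendance is downstream of the teaching method. One should not condition on a consequence of treatment, so the overall rates are the right comparison.
So P(outcome | do(the standard-lecture section)) is just the pooled rate for the standard-lecture section: 506/1200 = 0.422.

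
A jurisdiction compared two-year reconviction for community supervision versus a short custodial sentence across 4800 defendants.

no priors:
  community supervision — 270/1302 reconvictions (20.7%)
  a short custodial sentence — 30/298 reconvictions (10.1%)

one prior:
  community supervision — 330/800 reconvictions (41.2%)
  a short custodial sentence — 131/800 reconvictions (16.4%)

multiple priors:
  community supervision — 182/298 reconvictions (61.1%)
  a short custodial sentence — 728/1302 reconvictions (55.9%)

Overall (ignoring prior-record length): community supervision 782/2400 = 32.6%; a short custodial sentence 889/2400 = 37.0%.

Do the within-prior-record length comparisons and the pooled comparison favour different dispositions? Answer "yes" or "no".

Within each prior-record length level (no priors 20.7% vs 10.1%; one prior 41.2% vs 16.4%; multiple priors 61.1% vs 55.9%), a short custodial sentence has the lower rate every time. Pooled: 32.6% vs 37.0% — community supervision has the lower rate overall. The two comparisons disagree.

yes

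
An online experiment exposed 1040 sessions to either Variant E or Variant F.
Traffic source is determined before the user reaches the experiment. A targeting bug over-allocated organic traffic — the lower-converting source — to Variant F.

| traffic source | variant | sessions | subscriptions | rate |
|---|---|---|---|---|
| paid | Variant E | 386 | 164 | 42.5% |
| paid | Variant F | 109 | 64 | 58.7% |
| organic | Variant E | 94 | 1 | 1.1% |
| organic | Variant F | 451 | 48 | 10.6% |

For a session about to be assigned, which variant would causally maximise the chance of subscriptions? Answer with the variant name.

Variant F

Traffic source satisfies the back-door criterion: it is not a descendant of the variant, and it blocks the spurious path from variant to outcome. Adjusting for it (i.e., using the within-traffic source rates) gives the causal effect.
Within each level — paid: 42.5% vs 58.7%; organic: 1.1% vs 10.6% — Variant F is higher every time.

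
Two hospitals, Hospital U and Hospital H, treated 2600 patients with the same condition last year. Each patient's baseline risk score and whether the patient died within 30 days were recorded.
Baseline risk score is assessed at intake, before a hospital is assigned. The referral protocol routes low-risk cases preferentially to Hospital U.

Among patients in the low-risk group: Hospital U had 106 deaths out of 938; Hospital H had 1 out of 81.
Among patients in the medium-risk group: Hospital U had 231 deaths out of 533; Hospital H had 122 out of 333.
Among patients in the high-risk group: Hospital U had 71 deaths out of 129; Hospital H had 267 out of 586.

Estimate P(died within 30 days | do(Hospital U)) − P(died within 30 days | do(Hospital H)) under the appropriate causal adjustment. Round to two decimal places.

+0.09

Within every baseline risk score level Hospital H has the lower rate, yet pooled Hospital U does — Simpson's reversal.
Baseline risk score satisfies the back-door criterion: it is not a descendant of the hospital, and it blocks the spurious path from hospital to outcome. Adjusting for it (i.e., using the within-baseline risk score rates) gives the causal effect.
Adjusting over the population distribution of baseline risk score: 0.392·(0.113−0.012) + 0.333·(0.433−0.366) + 0.275·(0.550−0.456) = +0.088.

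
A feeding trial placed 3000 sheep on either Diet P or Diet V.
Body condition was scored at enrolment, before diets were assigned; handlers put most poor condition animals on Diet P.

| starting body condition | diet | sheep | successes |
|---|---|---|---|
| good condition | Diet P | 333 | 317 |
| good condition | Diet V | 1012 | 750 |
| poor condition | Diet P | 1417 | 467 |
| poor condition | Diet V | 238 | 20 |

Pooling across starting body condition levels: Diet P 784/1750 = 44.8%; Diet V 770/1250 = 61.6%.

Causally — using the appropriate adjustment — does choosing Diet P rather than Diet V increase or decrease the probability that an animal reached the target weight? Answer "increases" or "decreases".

increases

Diet P is higher inside every starting body condition stratum but Diet V is higher in aggregate. Whether to stratify depends on how starting body condition relates to the diet.
Starting body condition differs across diets for reasons unrelated to any effect of the diet itself, and it separately predicts the outcome — a classic confounder. We must compare within starting body condition levels.
Within each level — good condition: 95.2% vs 74.1%; poor condition: 33.0% vs 8.4% — Diet P is higher every time.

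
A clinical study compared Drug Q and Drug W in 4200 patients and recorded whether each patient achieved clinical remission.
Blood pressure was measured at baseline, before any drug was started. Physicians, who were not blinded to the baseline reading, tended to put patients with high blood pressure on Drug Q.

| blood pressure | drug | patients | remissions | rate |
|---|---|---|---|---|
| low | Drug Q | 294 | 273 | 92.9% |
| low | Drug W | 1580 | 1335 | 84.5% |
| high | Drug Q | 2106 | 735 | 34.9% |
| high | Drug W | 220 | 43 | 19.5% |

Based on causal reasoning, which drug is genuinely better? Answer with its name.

Drug Q

Within every blood pressure level Drug Q has the higher rate, yet pooled Drug W does — Simpson's reversal.
Blood pressure is set before the drug has any effect — it is not caused by the drug — and it independently drives the outcome. That makes it a confounder, so the causal comparison is within blood pressure levels.
Within each level — low: 92.9% vs 84.5%; high: 34.9% vs 19.5% — Drug Q is higher every time.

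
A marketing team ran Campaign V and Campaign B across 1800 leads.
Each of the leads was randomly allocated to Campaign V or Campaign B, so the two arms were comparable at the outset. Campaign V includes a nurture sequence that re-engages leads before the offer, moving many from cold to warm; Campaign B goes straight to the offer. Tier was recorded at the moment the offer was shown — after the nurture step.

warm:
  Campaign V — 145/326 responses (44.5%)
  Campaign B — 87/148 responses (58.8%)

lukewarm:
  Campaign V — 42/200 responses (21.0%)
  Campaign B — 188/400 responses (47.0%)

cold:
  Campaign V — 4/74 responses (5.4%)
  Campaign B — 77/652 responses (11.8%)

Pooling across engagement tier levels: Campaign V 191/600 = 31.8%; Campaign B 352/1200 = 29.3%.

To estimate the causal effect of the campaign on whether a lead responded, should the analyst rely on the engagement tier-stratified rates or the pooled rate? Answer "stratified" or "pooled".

pooled

Engagement tier is downstream of the campaign. One should not condition on a consequence of treatment, so the overall rates are the right comparison.
Pooled: Campaign V 31.8% vs Campaign B 29.3%; Campaign V is higher overall.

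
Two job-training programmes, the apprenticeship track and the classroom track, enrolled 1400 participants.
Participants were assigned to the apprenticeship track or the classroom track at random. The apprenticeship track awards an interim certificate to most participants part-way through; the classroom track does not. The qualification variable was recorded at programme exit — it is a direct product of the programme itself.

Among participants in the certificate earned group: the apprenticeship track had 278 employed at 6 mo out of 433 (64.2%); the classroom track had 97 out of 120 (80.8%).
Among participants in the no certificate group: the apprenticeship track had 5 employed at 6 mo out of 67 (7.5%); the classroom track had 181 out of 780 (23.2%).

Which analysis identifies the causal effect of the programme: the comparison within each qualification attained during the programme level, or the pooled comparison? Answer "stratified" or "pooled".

pooled

Qualification attained during the programme is recorded after the programme and is itself shifted by it — it sits on the causal path from programme to outcome. Conditioning on a mediator would strip out part of the effect we want; the pooled comparison gives the total causal effect.
Pooled: the apprenticeship track 56.6% vs the classroom track 30.9%; the apprenticeship track is higher overall.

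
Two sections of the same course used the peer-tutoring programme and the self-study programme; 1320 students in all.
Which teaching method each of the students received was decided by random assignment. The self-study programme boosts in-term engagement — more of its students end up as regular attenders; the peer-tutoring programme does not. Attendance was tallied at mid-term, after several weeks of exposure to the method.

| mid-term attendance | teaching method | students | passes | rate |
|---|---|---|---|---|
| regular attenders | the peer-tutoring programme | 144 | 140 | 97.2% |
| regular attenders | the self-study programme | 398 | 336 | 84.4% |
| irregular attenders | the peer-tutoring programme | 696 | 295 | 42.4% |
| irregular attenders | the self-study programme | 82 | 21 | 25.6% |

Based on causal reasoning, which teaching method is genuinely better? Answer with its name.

the self-study programme

The mid-term attendance-specific comparison favours the peer-tutoring programme throughout, but the pooled figures favour the self-study programme. The question is whether to condition on mid-term attendance.
Because the teaching method influences mid-term attendance, mid-term attendance is a post-treatment mediator, not a confounder. Stratifying on it would bias the estimate; the causal effect is the crude pooled difference.
Pooled: the peer-tutoring programme 51.8% vs the self-study programme 74.4%; the self-study programme is higher overall.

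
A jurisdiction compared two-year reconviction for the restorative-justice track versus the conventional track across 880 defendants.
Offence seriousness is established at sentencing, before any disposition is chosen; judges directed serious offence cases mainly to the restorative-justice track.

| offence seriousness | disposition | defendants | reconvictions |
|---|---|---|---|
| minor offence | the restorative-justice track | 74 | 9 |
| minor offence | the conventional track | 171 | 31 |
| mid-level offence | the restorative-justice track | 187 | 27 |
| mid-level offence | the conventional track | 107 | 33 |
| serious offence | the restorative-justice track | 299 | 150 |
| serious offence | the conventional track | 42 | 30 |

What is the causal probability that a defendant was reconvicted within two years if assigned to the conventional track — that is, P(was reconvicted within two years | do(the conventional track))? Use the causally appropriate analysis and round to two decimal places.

the restorative-justice track is lower inside every offence seriousness stratum but the conventional track is lower in aggregate. Whether to stratify depends on how offence seriousness relates to the disposition.
The imbalance in offence seriousness arose from how defendants were allocated, not from anything the disposition did; and offence seriousness independently affects the outcome. The pooled gap is confounded — condition on offence seriousness.
Standardising the conventional track to the population offence seriousness mix: 0.278·31/171 + 0.334·33/107 + 0.388·30/42 = 0.430.

0.43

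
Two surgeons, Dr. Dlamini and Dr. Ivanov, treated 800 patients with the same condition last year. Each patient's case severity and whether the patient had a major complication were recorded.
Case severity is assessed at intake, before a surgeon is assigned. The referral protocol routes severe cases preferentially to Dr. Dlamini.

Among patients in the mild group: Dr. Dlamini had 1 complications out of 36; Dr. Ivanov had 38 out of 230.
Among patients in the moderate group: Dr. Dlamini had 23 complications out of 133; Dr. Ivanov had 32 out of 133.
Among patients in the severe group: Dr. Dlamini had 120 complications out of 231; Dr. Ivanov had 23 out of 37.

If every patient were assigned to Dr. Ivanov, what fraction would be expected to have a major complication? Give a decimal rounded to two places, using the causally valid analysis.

0.34

Within every case severity level Dr. Dlamini has the lower rate, yet pooled Dr. Ivanov does — Simpson's reversal.
Since case severity is a pre-existing factor (not a product of the surgeon) and it affects the outcome on its own, it is a confounder. The stratified rates, not the pooled rate, identify the causal effect.
Standardising Dr. Ivanov to the population case severity mix: 0.333·38/230 + 0.333·32/133 + 0.335·23/37 = 0.343.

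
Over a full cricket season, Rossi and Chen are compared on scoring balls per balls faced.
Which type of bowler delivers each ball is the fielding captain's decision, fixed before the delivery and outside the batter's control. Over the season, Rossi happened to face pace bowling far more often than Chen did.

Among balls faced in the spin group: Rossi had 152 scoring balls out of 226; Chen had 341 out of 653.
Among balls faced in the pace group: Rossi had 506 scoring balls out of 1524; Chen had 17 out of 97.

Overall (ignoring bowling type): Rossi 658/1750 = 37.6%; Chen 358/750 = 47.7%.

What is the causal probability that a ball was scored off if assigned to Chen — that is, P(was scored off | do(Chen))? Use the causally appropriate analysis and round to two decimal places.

Bowling type satisfies the back-door criterion: it is not a descendant of the player, and it blocks the spurious path from player to outcome. Adjusting for it (i.e., using the within-bowling type rates) gives the causal effect.
Standardising Chen to the population bowling type mix: 0.352·341/653 + 0.648·17/97 = 0.297.

0.30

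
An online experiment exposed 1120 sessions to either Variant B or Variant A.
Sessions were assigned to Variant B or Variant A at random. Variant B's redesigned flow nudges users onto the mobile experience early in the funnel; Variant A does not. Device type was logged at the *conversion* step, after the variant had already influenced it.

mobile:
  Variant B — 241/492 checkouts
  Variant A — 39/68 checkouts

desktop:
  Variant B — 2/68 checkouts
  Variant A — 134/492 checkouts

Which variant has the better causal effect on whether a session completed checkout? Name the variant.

Variant A is higher inside every device type stratum but Variant B is higher in aggregate. Whether to stratify depends on how device type relates to the variant.
The distribution of device type is itself part of what the variant does — it is an intermediate outcome. Holding it fixed would remove that part of the effect; the total effect is the pooled difference.
Pooled: Variant B 43.4% vs Variant A 30.9%; Variant B is higher overall.

Variant B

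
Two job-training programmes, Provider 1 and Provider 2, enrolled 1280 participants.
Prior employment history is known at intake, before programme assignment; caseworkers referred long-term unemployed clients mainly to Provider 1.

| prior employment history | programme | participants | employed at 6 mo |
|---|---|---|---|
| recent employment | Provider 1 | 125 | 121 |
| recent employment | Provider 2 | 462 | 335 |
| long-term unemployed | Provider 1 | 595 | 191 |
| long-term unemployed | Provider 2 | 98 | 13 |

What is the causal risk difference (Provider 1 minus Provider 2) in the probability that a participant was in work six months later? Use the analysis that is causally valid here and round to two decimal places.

Nothing the programme does changes prior employment history; the imbalance is an allocation artefact. With prior employment history also predicting the outcome, the pooled figure is confounded, and the within-stratum comparison is the causal one.
Adjusting over the population distribution of prior employment history: 0.459·(0.968−0.725) + 0.541·(0.321−0.133) = +0.213.

+0.21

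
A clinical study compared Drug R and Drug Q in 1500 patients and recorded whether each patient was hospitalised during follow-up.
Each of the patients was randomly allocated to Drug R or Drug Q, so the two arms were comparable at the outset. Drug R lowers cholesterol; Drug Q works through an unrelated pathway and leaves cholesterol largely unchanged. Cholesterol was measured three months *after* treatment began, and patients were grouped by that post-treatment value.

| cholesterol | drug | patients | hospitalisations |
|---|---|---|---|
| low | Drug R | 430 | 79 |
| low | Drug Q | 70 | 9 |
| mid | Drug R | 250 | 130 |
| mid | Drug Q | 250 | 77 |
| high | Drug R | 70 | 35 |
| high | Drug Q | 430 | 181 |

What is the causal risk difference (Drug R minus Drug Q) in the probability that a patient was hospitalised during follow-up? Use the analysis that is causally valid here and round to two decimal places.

The cholesterol-specific comparison favours Drug Q throughout, but the pooled figures favour Drug R. The question is whether to condition on cholesterol.
Because the drug influences cholesterol, cholesterol is a post-treatment mediator, not a confounder. Stratifying on it would bias the estimate; the causal effect is the crude pooled difference.
The causal difference is the pooled difference: 0.325 − 0.356 = -0.031.

-0.03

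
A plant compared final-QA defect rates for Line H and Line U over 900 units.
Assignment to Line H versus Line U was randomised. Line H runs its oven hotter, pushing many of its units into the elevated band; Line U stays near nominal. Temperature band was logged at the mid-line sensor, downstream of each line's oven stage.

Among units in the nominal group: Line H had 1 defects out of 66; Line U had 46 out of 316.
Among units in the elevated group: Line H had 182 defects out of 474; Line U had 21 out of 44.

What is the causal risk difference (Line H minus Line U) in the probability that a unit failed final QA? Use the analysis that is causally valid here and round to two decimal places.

The in-process temperature band-specific comparison favours Line H throughout, but the pooled figures favour Line U. The question is whether to condition on in-process temperature band.
In-process temperature band lies on the pathway line → in-process temperature band → outcome, so adjusting for it blocks the indirect effect. For the total causal effect of line, use the unadjusted pooled rates.
The causal difference is the pooled difference: 0.339 − 0.186 = +0.153.

+0.15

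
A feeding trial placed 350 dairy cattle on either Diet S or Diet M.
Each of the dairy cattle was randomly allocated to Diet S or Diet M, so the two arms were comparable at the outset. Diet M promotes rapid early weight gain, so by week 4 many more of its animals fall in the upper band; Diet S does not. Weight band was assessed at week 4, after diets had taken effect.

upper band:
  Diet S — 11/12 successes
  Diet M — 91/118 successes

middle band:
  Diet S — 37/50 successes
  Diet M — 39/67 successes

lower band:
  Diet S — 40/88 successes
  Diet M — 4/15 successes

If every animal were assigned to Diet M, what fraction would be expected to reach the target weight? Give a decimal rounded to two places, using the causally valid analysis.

Week-4 weight band lies on the pathway diet → week-4 weight band → outcome, so adjusting for it blocks the indirect effect. For the total causal effect of diet, use the unadjusted pooled rates.
So P(outcome | do(Diet M)) is just the pooled rate for Diet M: 134/200 = 0.670.

0.67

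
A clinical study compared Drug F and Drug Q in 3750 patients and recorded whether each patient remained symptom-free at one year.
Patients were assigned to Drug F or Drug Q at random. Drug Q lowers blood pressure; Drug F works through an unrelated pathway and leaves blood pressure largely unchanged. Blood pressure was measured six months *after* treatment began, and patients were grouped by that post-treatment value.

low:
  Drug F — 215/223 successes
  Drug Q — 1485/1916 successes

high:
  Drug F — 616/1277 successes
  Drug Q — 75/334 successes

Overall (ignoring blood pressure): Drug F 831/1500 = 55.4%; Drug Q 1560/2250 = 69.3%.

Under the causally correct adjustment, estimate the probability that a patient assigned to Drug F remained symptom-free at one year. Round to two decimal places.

0.55

Blood pressure is recorded after the drug and is itself shifted by it — it sits on the causal path from drug to outcome. Conditioning on a mediator would strip out part of the effect we want; the pooled comparison gives the total causal effect.
So P(outcome | do(Drug F)) is just the pooled rate for Drug F: 831/1500 = 0.554.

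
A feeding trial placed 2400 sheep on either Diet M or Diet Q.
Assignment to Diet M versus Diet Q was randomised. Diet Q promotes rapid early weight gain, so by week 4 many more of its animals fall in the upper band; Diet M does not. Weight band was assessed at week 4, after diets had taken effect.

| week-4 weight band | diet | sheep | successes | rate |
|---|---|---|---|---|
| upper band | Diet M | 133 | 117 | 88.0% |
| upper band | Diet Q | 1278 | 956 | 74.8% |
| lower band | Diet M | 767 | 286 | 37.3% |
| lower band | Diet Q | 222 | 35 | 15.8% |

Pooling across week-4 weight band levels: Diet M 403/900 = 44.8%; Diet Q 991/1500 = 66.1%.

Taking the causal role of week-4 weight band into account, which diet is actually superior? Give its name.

Diet Q

Diet M is higher inside every week-4 weight band stratum but Diet Q is higher in aggregate. Whether to stratify depends on how week-4 weight band relates to the diet.
Stratifying would compare diets among sheep the diets themselves sorted into week-4 weight band groups — a form of selection on an intermediate. The unconditioned pooled rates give the total causal effect.
Pooled: Diet M 44.8% vs Diet Q 66.1%; Diet Q is higher overall.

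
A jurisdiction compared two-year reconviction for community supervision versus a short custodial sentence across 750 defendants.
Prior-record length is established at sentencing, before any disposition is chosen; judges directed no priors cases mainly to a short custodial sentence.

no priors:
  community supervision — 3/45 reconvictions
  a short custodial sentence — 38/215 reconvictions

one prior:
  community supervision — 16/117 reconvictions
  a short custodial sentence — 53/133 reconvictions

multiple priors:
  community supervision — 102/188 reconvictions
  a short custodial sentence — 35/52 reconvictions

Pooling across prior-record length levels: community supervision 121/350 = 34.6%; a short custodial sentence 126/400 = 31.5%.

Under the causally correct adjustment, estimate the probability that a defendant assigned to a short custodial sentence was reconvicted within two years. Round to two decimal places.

Within every prior-record length level community supervision has the lower rate, yet pooled a short custodial sentence does — Simpson's reversal.
Nothing the disposition does changes prior-record length; the imbalance is an allocation artefact. With prior-record length also predicting the outcome, the pooled figure is confounded, and the within-stratum comparison is the causal one.
Standardising a short custodial sentence to the population prior-record length mix: 0.347·38/215 + 0.333·53/133 + 0.320·35/52 = 0.409.

0.41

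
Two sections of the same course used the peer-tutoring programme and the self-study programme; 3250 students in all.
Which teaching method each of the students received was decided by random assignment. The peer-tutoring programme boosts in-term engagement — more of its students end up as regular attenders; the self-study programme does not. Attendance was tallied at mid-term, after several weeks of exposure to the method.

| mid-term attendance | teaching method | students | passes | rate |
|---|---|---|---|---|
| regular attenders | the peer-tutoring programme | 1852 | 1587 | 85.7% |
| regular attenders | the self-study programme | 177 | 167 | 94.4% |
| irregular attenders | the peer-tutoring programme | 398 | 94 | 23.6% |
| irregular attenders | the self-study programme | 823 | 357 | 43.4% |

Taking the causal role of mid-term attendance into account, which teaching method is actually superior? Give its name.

the peer-tutoring programme

The distribution of mid-term attendance is itself part of what the teaching method does — it is an intermediate outcome. Holding it fixed would remove that part of the effect; the total effect is the pooled difference.
Pooled: the peer-tutoring programme 74.7% vs the self-study programme 52.4%; the peer-tutoring programme is higher overall.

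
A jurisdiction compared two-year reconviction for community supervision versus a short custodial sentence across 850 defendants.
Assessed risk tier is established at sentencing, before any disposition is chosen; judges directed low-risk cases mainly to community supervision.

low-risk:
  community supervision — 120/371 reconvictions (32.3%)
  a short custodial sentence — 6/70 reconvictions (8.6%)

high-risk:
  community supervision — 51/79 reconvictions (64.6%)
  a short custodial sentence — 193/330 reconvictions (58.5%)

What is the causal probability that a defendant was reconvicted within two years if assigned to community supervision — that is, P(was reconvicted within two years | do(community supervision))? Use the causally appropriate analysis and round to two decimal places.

Assessed risk tier satisfies the back-door criterion: it is not a descendant of the disposition, and it blocks the spurious path from disposition to outcome. Adjusting for it (i.e., using the within-assessed risk tier rates) gives the causal effect.
Standardising community supervision to the population assessed risk tier mix: 0.519·120/371 + 0.481·51/79 = 0.478.

0.48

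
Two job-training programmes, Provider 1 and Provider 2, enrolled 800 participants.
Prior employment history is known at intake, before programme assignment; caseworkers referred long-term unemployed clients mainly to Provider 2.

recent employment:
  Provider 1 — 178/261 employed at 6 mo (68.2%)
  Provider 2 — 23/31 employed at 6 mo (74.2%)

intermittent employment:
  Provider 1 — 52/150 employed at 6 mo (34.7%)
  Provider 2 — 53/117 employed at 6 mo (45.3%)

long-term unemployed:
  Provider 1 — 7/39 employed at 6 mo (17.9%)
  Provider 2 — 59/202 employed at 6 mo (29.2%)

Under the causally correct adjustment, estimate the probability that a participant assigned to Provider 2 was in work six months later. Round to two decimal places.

0.51

The imbalance in prior employment history arose from how participants were allocated, not from anything the programme did; and prior employment history independently affects the outcome. The pooled gap is confounded — condition on prior employment history.
Standardising Provider 2 to the population prior employment history mix: 0.365·23/31 + 0.334·53/117 + 0.301·59/202 = 0.510.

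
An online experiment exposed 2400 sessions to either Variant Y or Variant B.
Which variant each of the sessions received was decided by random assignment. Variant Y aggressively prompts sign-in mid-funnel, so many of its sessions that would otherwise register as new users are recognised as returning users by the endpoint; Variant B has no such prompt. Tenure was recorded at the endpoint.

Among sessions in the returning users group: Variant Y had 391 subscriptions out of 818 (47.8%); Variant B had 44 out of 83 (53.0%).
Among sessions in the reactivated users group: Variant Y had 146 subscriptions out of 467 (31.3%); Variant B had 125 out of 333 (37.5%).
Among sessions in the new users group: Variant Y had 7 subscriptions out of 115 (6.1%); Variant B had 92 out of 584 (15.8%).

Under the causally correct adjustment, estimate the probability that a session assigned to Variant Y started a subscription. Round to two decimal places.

The user tenure-specific comparison favours Variant B throughout, but the pooled figures favour Variant Y. The question is whether to condition on user tenure.
User tenure here is a post-treatment variable shaped by the variant; conditioning on it would introduce bias rather than remove it. The overall comparison is the causal one.
So P(outcome | do(Variant Y)) is just the pooled rate for Variant Y: 544/1400 = 0.389.

0.39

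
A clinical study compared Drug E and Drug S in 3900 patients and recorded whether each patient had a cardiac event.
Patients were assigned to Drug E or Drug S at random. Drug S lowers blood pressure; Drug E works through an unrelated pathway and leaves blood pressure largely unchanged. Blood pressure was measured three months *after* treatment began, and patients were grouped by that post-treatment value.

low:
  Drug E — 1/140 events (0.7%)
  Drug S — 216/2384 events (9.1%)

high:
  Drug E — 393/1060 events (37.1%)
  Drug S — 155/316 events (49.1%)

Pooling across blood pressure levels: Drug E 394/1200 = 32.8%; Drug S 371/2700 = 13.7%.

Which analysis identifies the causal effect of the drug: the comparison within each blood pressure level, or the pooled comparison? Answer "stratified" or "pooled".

pooled

Blood pressure is downstream of the drug. One should not condition on a consequence of treatment, so the overall rates are the right comparison.
Pooled: Drug E 32.8% vs Drug S 13.7%; Drug S is lower overall.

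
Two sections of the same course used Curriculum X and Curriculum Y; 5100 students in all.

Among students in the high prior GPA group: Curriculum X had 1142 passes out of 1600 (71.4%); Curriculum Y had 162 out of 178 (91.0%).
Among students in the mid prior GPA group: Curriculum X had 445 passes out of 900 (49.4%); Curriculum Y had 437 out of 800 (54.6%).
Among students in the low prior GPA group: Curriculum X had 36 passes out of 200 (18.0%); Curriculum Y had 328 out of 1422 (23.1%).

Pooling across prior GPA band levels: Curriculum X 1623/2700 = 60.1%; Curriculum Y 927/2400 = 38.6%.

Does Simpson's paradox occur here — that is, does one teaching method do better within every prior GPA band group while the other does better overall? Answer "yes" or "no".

yes

Within each prior GPA band level (high prior GPA 71.4% vs 91.0%; mid prior GPA 49.4% vs 54.6%; low prior GPA 18.0% vs 23.1%), Curriculum Y has the higher rate every time. Pooled: 60.1% vs 38.6% — Curriculum X has the higher rate overall. The two comparisons disagree.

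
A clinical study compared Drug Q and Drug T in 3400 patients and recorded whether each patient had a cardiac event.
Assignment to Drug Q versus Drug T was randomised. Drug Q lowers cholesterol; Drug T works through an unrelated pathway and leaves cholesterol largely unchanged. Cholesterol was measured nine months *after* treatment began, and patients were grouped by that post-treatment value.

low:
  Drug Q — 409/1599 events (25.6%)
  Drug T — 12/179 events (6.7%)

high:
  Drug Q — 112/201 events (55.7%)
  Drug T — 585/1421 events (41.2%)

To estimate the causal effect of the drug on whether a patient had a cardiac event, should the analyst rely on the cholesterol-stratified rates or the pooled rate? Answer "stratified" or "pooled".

The distribution of cholesterol is itself part of what the drug does — it is an intermediate outcome. Holding it fixed would remove that part of the effect; the total effect is the pooled difference.
Pooled: Drug Q 28.9% vs Drug T 37.3%; Drug Q is lower overall.

pooled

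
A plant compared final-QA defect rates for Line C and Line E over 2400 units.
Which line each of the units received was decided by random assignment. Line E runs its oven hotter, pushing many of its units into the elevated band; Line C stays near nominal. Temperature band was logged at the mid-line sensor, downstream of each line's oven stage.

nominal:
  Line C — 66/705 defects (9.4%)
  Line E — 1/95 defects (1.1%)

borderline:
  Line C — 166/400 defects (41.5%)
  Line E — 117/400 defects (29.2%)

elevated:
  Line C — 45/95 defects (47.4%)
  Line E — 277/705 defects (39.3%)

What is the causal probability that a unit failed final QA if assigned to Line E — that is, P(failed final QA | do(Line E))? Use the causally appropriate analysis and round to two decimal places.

0.33

Line E is lower inside every in-process temperature band stratum but Line C is lower in aggregate. Whether to stratify depends on how in-process temperature band relates to the line.
Stratifying would compare lines among units the lines themselves sorted into in-process temperature band groups — a form of selection on an intermediate. The unconditioned pooled rates give the total causal effect.
So P(outcome | do(Line E)) is just the pooled rate for Line E: 395/1200 = 0.329.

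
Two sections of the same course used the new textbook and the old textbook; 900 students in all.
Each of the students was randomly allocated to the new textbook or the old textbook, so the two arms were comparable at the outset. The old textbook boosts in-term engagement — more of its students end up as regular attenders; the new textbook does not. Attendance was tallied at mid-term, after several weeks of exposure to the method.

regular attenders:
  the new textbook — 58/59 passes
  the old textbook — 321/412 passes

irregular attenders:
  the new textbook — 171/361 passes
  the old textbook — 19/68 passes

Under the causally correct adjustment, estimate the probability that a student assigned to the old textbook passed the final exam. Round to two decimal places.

0.71

Stratifying would compare teaching methods among students the teaching methods themselves sorted into mid-term attendance groups — a form of selection on an intermediate. The unconditioned pooled rates give the total causal effect.
So P(outcome | do(the old textbook)) is just the pooled rate for the old textbook: 340/480 = 0.708.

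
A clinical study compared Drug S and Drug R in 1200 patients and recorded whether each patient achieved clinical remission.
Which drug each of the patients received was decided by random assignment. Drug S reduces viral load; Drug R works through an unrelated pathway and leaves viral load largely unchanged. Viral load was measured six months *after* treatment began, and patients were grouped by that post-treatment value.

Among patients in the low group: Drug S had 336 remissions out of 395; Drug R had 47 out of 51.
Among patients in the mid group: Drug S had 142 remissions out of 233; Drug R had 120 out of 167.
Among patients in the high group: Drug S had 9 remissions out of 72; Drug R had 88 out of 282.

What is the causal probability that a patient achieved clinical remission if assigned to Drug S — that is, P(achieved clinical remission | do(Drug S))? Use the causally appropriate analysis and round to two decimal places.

0.70

Because the drug influences viral load, viral load is a post-treatment mediator, not a confounder. Stratifying on it would bias the estimate; the causal effect is the crude pooled difference.
So P(outcome | do(Drug S)) is just the pooled rate for Drug S: 487/700 = 0.696.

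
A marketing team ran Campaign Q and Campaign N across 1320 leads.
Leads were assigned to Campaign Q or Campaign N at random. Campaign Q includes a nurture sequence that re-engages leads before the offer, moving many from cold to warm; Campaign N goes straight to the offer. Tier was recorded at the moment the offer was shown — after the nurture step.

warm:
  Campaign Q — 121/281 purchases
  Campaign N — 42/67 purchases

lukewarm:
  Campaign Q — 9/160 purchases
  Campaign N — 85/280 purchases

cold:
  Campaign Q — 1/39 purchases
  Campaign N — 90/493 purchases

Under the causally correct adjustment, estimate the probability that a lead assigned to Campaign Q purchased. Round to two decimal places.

0.27

Within every engagement tier level Campaign N has the higher rate, yet pooled Campaign Q does — Simpson's reversal.
Engagement tier is downstream of the campaign. One should not condition on a consequence of treatment, so the overall rates are the right comparison.
So P(outcome | do(Campaign Q)) is just the pooled rate for Campaign Q: 131/480 = 0.273.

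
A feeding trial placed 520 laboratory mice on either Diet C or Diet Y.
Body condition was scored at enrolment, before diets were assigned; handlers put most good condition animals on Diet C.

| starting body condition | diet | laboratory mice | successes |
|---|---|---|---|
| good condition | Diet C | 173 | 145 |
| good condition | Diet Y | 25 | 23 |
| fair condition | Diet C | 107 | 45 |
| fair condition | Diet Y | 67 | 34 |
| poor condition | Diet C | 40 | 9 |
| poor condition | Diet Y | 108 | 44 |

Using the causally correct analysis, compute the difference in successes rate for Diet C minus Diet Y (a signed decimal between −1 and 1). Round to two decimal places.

Starting body condition differs across diets for reasons unrelated to any effect of the diet itself, and it separately predicts the outcome — a classic confounder. We must compare within starting body condition levels.
Adjusting over the population distribution of starting body condition: 0.381·(0.838−0.920) + 0.335·(0.421−0.507) + 0.285·(0.225−0.407) = -0.112.

-0.11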